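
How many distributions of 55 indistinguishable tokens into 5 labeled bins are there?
C(55+5-1, 5-1) = C(59, 4) = 455126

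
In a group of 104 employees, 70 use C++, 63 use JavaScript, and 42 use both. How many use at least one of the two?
|A∪B| = |A| + |B| - |A∩B| = 70 + 63 - 42 = 91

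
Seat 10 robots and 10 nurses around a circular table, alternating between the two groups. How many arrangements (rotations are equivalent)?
Fix one of the robots: (10-1)! ways for the remaining robots, × 10! ways for the nurses = 362880 × 3628800 = 1316818944000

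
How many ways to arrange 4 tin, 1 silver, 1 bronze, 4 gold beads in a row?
10! / (4! × 1! × 1! × 4!) = 6300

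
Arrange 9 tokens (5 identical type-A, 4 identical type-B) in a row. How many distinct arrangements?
9! / (5! × 4!) = 126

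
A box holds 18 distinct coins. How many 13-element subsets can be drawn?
C(18,13) = 18!/(13!×5!) = 8568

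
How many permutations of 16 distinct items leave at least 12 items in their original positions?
Exactly j fixed points: C(16,j)·!(16-j); sum over j ≥ 12 (derangement numbers via !m = (m-1)·(!(m-1) + !(m-2)): !0..!4 = 1, 0, 1, 2, 9). Σ_{j=12}^{16} C(16,j)·!(16-j) = C(16,12)·!4 + C(16,13)·!3 + C(16,14)·!2 + C(16,15)·!1 + C(16,16)·!0 = 1820·9 + 560·2 + 120·1 + 16·0 + 1·1 = 17621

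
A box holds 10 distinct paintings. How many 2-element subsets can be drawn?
C(10,2) = 10!/(2!×8!) = 45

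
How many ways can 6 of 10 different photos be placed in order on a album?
P(10,6) = 10!/(10-6)! = 151200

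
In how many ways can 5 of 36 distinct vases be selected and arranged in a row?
P(36,5) = 36!/(36-5)! = 45239040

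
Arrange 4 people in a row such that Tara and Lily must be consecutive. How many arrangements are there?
Treat the 2 as one block: (4-2+1)! × 2! = 6 × 2 = 12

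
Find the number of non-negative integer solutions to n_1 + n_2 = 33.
C(33+2-1, 2-1) = C(34, 1) = 34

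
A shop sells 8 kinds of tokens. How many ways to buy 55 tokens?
C(55+8-1, 8-1) = C(62, 7) = 491796152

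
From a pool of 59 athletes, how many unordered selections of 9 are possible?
C(59,9) = 59!/(9!×50!) = 12565671261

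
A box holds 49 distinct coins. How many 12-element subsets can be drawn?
C(49,12) = 49!/(12!×37!) = 92263734836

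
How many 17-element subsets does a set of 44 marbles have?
C(44,17) = 44!/(17!×27!) = 686353797976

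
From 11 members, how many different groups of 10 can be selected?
C(11,10) = 11!/(10!×1!) = 11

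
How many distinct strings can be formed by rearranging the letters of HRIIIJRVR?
9! / (3! × 1! × 1! × 1! × 3!) = 10080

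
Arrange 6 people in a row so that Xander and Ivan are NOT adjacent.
Total - adjacent = 6! - (6-1)!×2 = 720 - 240 = 480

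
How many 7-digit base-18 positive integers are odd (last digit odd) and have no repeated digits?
Last∈{1,3,5,7,9,11,13,15,17}. Last=0: 0. Last nonzero: 9×16×P(16,5) = 75479040. Total = 75479040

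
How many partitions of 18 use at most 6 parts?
By conjugation, equals partitions of 18 into parts ≤ 6. Let r_j(i) = number of partitions of i into parts ≤ j, for i = 0..18. r_1(i) = 1 for all i; r_j(i) = r_{j-1}(i) + r_j(i-j). Rows j = 2..6: ≤2: 1 1 2 2 3 3 4 4 5 5 6 6 7 7 8 8 9 9 10; ≤3: 1 1 2 3 4 5 7 8 10 12 14 16 19 21 24 27 30 33 37; ≤4: 1 1 2 3 5 6 9 11 15 18 23 27 34 39 47 54 64 72 84; ≤5: 1 1 2 3 5 7 10 13 18 23 30 37 47 57 70 84 101 119 141; ≤6: 1 1 2 3 5 7 11 14 20 26 35 44 58 71 90 110 136 163 199. r_6(18) = 199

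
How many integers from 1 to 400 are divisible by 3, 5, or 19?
⌊400/3⌋+⌊400/5⌋+⌊400/19⌋ - ⌊400/15⌋-⌊400/57⌋-⌊400/95⌋ + ⌊400/285⌋ = 133+80+21 - 26-7-4 + 1 = 198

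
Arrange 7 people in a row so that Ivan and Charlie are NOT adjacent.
Total - adjacent = 7! - (7-1)!×2 = 5040 - 1440 = 3600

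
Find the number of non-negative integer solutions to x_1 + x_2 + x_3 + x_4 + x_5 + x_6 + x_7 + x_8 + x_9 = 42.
C(42+9-1, 9-1) = C(50, 8) = 536878650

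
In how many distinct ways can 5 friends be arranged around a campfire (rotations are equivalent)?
Circular: fix one position, arrange the rest. (5-1)! = 24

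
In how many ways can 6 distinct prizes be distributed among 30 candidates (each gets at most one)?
P(30,6) = 30!/(30-6)! = 427518000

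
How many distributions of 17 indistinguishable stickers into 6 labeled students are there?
C(17+6-1, 6-1) = C(22, 5) = 26334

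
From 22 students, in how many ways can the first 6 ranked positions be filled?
P(22,6) = 22!/(22-6)! = 53721360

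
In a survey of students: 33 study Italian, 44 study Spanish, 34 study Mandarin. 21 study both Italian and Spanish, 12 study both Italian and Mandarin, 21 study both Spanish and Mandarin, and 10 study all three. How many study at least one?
|A∪B∪C| = 33+44+34-21-12-21+10 = 67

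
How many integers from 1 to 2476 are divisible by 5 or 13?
⌊2476/5⌋ + ⌊2476/13⌋ - ⌊2476/65⌋ = 495 + 190 - 38 = 647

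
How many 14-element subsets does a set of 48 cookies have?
C(48,14) = 48!/(14!×34!) = 482320623240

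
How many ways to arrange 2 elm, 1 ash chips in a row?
3! / (2! × 1!) = 3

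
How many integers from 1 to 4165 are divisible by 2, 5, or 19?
⌊4165/2⌋+⌊4165/5⌋+⌊4165/19⌋ - ⌊4165/10⌋-⌊4165/38⌋-⌊4165/95⌋ + ⌊4165/190⌋ = 2082+833+219 - 416-109-43 + 21 = 2587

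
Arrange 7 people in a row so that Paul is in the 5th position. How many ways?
Fix one position: (7-1)! = 720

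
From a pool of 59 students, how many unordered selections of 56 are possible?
C(59,56) = 59!/(56!×3!) = 32509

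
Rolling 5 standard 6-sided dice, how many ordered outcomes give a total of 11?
Coefficient of x^11 in (x + x² + ... + x^6)^5. By inclusion-exclusion on dice exceeding 6: Σ_j (-1)^j C(5,j)·C(11-1-6j, 4) = C(5,0)·C(10,4) - C(5,1)·C(4,4) = 1·210 - 5·1 = 205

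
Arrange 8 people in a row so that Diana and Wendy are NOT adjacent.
Total - adjacent = 8! - (8-1)!×2 = 40320 - 10080 = 30240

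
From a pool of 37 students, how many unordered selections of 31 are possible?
C(37,31) = 37!/(31!×6!) = 2324784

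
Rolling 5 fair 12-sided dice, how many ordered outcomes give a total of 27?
Coefficient of x^27 in (x + x² + ... + x^12)^5. By inclusion-exclusion on dice exceeding 12: Σ_j (-1)^j C(5,j)·C(27-1-12j, 4) = C(5,0)·C(26,4) - C(5,1)·C(14,4) = 1·14950 - 5·1001 = 9945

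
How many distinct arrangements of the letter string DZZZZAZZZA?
10! / (2! × 1! × 7!) = 360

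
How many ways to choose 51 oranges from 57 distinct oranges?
C(57,51) = 57!/(51!×6!) = 36288252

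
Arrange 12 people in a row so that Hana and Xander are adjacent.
Treat as block: (12-1)! × 2! = 39916800 × 2 = 79833600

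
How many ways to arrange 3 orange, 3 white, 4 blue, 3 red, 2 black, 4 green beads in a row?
19! / (3! × 3! × 4! × 3! × 2! × 4!) = 488864376000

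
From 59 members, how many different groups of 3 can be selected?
C(59,3) = 59!/(3!×56!) = 32509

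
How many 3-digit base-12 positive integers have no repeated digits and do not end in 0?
Last digit: 11 nonzero choices. First digit: 10 (nonzero, ≠last). Middle 1: P(10,1) = 10. Total = 1100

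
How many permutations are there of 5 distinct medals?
5! = 120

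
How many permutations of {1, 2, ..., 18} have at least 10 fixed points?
Exactly j fixed points: C(18,j)·!(18-j); sum over j ≥ 10 (derangement numbers via !m = (m-1)·(!(m-1) + !(m-2)): !0..!8 = 1, 0, 1, 2, 9, 44, 265, 1854, 14833). Σ_{j=10}^{18} C(18,j)·!(18-j) = C(18,10)·!8 + C(18,11)·!7 + C(18,12)·!6 + C(18,13)·!5 + C(18,14)·!4 + C(18,15)·!3 + C(18,16)·!2 + C(18,17)·!1 + C(18,18)·!0 = 43758·14833 + 31824·1854 + 18564·265 + 8568·44 + 3060·9 + 816·2 + 153·1 + 18·0 + 1·1 = 713389888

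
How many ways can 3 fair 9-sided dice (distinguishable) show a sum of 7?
Coefficient of x^7 in (x + x² + ... + x^9)^3. By inclusion-exclusion on dice exceeding 9: Σ_j (-1)^j C(3,j)·C(7-1-9j, 2) = C(3,0)·C(6,2) = 1·15 = 15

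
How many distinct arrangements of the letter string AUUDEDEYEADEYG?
14! / (4! × 2! × 2! × 3! × 1! × 2!) = 75675600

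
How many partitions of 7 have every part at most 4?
Let r_j(i) = number of partitions of i into parts ≤ j, for i = 0..7. r_1(i) = 1 for all i; r_j(i) = r_{j-1}(i) + r_j(i-j). Rows j = 2..4: ≤2: 1 1 2 2 3 3 4 4; ≤3: 1 1 2 3 4 5 7 8; ≤4: 1 1 2 3 5 6 9 11. r_4(7) = 11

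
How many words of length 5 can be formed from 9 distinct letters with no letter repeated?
P(9,5) = 9!/(9-5)! = 15120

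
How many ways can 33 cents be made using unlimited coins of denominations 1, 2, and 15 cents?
Coefficient of x^33 in 1/(1-x^1) · 1/(1-x^2) · 1/(1-x^15). Case on j = number of 15-cent coins (j = 0..2); remainder r = 33 - 15j is made from {1,2} in ⌊r/2⌋+1 ways. r = 33, 18, 3 → 17 + 10 + 2 = 29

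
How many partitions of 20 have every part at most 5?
Let r_j(i) = number of partitions of i into parts ≤ j, for i = 0..20. r_1(i) = 1 for all i; r_j(i) = r_{j-1}(i) + r_j(i-j). Rows j = 2..5: ≤2: 1 1 2 2 3 3 4 4 5 5 6 6 7 7 8 8 9 9 10 10 11; ≤3: 1 1 2 3 4 5 7 8 10 12 14 16 19 21 24 27 30 33 37 40 44; ≤4: 1 1 2 3 5 6 9 11 15 18 23 27 34 39 47 54 64 72 84 94 108; ≤5: 1 1 2 3 5 7 10 13 18 23 30 37 47 57 70 84 101 119 141 164 192. r_5(20) = 192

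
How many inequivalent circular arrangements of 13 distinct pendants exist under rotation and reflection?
(13-1)!/2 = 479001600/2 = 239500800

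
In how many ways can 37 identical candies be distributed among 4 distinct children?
C(37+4-1, 4-1) = C(40, 3) = 9880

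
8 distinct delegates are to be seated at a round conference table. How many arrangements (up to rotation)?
Circular: fix one position, arrange the rest. (8-1)! = 5040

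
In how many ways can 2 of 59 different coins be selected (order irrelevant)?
C(59,2) = 59!/(2!×57!) = 1711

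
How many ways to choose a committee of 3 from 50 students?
C(50,3) = 50!/(3!×47!) = 19600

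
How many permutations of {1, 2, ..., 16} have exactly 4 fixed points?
Choose the 4 fixed points C(16,4) = 1820, derange the rest: !12 = Σ_{j=0}^{12} (-1)^j·12!/j! = 479001600 - 479001600 + 239500800 - 79833600 + 19958400 - 3991680 + 665280 - 95040 + 11880 - 1320 + 132 - 12 + 1 = 176214841. Product = 1820 × 176214841 = 320711010620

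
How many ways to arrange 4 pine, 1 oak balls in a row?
5! / (4! × 1!) = 5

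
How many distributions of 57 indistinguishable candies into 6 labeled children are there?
C(57+6-1, 6-1) = C(62, 5) = 6471002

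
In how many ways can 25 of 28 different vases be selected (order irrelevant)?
C(28,25) = 28!/(25!×3!) = 3276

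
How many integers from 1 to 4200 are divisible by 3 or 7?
⌊4200/3⌋ + ⌊4200/7⌋ - ⌊4200/21⌋ = 1400 + 600 - 200 = 1800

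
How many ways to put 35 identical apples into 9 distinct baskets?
C(35+9-1, 9-1) = C(43, 8) = 145008513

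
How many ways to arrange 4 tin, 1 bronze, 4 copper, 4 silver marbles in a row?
13! / (4! × 1! × 4! × 4!) = 450450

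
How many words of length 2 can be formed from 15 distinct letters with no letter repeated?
P(15,2) = 15!/(15-2)! = 210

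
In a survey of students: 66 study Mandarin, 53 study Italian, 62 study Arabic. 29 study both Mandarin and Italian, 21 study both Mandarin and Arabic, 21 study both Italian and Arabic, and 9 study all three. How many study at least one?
|A∪B∪C| = 66+53+62-29-21-21+9 = 119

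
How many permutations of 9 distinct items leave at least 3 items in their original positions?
Exactly j fixed points: C(9,j)·!(9-j); sum over j ≥ 3 (derangement numbers via !m = (m-1)·(!(m-1) + !(m-2)): !0..!6 = 1, 0, 1, 2, 9, 44, 265). Σ_{j=3}^{9} C(9,j)·!(9-j) = C(9,3)·!6 + C(9,4)·!5 + C(9,5)·!4 + C(9,6)·!3 + C(9,7)·!2 + C(9,8)·!1 + C(9,9)·!0 = 84·265 + 126·44 + 126·9 + 84·2 + 36·1 + 9·0 + 1·1 = 29143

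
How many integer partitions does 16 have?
Pentagonal recurrence p(n) = p(n-1) + p(n-2) - p(n-5) - p(n-7) + p(n-12) + p(n-15) - ... gives p(0..15) = 1, 1, 2, 3, 5, 7, 11, 15, 22, 30, 42, 56, 77, 101, 135, 176. p(16) = p(15) + p(14) - p(11) - p(9) + p(4) + p(1) = 176 + 135 - 56 - 30 + 5 + 1 = 231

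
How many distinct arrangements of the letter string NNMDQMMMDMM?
11! / (2! × 1! × 2! × 6!) = 13860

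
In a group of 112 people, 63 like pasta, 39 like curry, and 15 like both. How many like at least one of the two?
|A∪B| = |A| + |B| - |A∩B| = 63 + 39 - 15 = 87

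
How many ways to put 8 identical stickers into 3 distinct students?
C(8+3-1, 3-1) = C(10, 2) = 45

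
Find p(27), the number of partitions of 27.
Pentagonal recurrence p(n) = p(n-1) + p(n-2) - p(n-5) - p(n-7) + p(n-12) + p(n-15) - ... gives p(0..26) = 1, 1, 2, 3, 5, 7, 11, 15, 22, 30, 42, 56, 77, 101, 135, 176, 231, 297, 385, 490, 627, 792, 1002, 1255, 1575, 1958, 2436. p(27) = p(26) + p(25) - p(22) - p(20) + p(15) + p(12) - p(5) - p(1) = 2436 + 1958 - 1002 - 627 + 176 + 77 - 7 - 1 = 3010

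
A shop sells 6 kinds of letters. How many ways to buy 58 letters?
C(58+6-1, 6-1) = C(63, 5) = 7028847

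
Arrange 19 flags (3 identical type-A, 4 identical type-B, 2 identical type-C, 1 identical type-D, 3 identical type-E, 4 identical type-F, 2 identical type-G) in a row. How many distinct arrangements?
19! / (3! × 4! × 2! × 1! × 3! × 4! × 2!) = 1466593128000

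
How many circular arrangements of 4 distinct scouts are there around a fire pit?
Circular: fix one position, arrange the rest. (4-1)! = 6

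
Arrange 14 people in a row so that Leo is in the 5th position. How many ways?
Fix one position: (14-1)! = 6227020800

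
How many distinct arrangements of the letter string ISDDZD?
6! / (3! × 1! × 1! × 1!) = 120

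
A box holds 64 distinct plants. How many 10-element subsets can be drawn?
C(64,10) = 64!/(10!×54!) = 151473214816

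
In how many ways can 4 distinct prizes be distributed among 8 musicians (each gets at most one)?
P(8,4) = 8!/(8-4)! = 1680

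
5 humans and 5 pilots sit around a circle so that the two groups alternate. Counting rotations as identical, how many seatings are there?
Fix one of the humans: (5-1)! ways for the remaining humans, × 5! ways for the pilots = 24 × 120 = 2880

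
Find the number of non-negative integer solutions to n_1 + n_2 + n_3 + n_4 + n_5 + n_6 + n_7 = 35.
C(35+7-1, 7-1) = C(41, 6) = 4496388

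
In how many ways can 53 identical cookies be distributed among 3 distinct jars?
C(53+3-1, 3-1) = C(55, 2) = 1485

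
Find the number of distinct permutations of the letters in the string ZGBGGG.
6! / (1! × 1! × 4!) = 30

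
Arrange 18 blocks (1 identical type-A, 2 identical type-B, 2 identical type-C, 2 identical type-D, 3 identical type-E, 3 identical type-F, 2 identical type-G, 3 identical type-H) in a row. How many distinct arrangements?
18! / (1! × 2! × 2! × 2! × 3! × 3! × 2! × 3!) = 1852538688000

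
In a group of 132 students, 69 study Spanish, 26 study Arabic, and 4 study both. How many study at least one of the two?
|A∪B| = |A| + |B| - |A∩B| = 69 + 26 - 4 = 91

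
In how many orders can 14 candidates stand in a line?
14! = 87178291200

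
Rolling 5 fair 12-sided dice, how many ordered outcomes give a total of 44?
Coefficient of x^44 in (x + x² + ... + x^12)^5. By inclusion-exclusion on dice exceeding 12: Σ_j (-1)^j C(5,j)·C(44-1-12j, 4) = C(5,0)·C(43,4) - C(5,1)·C(31,4) + C(5,2)·C(19,4) - C(5,3)·C(7,4) = 1·123410 - 5·31465 + 10·3876 - 10·35 = 4495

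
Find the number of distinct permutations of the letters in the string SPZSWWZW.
8! / (3! × 2! × 2! × 1!) = 1680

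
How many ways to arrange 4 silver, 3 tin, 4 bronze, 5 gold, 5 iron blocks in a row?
21! / (4! × 3! × 4! × 5! × 5!) = 1026615189600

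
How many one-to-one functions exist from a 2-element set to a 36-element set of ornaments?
P(36,2) = 36!/(36-2)! = 1260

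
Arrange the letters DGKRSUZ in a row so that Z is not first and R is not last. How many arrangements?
By inclusion-exclusion: 7! - 2×(7-1)! + (7-2)! = 5040 - 1440 + 120 = 3720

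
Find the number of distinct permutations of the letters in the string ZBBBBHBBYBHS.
12! / (1! × 2! × 7! × 1! × 1!) = 47520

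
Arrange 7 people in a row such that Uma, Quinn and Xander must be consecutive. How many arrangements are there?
Treat the 3 as one block: (7-3+1)! × 3! = 120 × 6 = 720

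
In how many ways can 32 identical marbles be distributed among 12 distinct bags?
C(32+12-1, 12-1) = C(43, 11) = 5752004349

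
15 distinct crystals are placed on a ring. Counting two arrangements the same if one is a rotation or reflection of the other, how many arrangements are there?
(15-1)!/2 = 87178291200/2 = 43589145600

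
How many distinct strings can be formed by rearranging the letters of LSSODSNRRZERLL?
14! / (1! × 3! × 1! × 1! × 3! × 3! × 1! × 1!) = 403603200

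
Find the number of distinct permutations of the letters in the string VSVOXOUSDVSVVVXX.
16! / (1! × 3! × 1! × 2! × 3! × 6!) = 403603200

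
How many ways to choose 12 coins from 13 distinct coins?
C(13,12) = 13!/(12!×1!) = 13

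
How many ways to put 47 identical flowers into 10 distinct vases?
C(47+10-1, 10-1) = C(56, 9) = 7575968400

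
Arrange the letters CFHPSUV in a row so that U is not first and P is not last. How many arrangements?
By inclusion-exclusion: 7! - 2×(7-1)! + (7-2)! = 5040 - 1440 + 120 = 3720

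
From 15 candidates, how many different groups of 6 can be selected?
C(15,6) = 15!/(6!×9!) = 5005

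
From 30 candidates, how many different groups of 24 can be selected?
C(30,24) = 30!/(24!×6!) = 593775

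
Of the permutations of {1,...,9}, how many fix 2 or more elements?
Exactly j fixed points: C(9,j)·!(9-j); sum over j ≥ 2 (derangement numbers via !m = (m-1)·(!(m-1) + !(m-2)): !0..!7 = 1, 0, 1, 2, 9, 44, 265, 1854). Σ_{j=2}^{9} C(9,j)·!(9-j) = C(9,2)·!7 + C(9,3)·!6 + C(9,4)·!5 + C(9,5)·!4 + C(9,6)·!3 + C(9,7)·!2 + C(9,8)·!1 + C(9,9)·!0 = 36·1854 + 84·265 + 126·44 + 126·9 + 84·2 + 36·1 + 9·0 + 1·1 = 95887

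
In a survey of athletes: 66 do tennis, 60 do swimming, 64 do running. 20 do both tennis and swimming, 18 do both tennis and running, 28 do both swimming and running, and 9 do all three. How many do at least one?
|A∪B∪C| = 66+60+64-20-18-28+9 = 133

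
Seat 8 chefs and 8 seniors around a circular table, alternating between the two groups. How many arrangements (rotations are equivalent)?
Fix one of the chefs: (8-1)! ways for the remaining chefs, × 8! ways for the seniors = 5040 × 40320 = 203212800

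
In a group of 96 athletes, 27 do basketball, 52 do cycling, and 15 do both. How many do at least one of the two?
|A∪B| = |A| + |B| - |A∩B| = 27 + 52 - 15 = 64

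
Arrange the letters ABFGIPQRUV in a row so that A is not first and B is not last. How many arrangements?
By inclusion-exclusion: 10! - 2×(10-1)! + (10-2)! = 3628800 - 725760 + 40320 = 2943360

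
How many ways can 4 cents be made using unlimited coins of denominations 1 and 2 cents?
Coefficient of x^4 in 1/(1-x^1) · 1/(1-x^2). Use j coins of 2 for j = 0..⌊4/2⌋ = 2, the rest in 1s: 2 + 1 = 3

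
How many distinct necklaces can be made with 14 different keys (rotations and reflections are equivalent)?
(14-1)!/2 = 6227020800/2 = 3113510400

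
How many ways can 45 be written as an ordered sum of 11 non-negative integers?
C(45+11-1, 11-1) = C(55, 10) = 29248649430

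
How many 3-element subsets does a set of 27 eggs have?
C(27,3) = 27!/(3!×24!) = 2925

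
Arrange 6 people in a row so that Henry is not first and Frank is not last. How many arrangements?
By inclusion-exclusion: 6! - 2×(6-1)! + (6-2)! = 720 - 240 + 24 = 504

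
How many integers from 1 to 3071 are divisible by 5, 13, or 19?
⌊3071/5⌋+⌊3071/13⌋+⌊3071/19⌋ - ⌊3071/65⌋-⌊3071/95⌋-⌊3071/247⌋ + ⌊3071/1235⌋ = 614+236+161 - 47-32-12 + 2 = 922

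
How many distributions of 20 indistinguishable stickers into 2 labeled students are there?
C(20+2-1, 2-1) = C(21, 1) = 21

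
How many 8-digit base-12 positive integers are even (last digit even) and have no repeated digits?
Last∈{0,2,4,6,8,10}. Last=0: 1663200. Last nonzero: 5×10×P(10,6) = 7560000. Total = 9223200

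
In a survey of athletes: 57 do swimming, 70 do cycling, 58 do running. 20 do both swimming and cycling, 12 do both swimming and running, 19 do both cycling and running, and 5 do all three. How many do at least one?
|A∪B∪C| = 57+70+58-20-12-19+5 = 139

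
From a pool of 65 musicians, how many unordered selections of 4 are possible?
C(65,4) = 65!/(4!×61!) = 677040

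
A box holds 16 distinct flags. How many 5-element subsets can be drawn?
C(16,5) = 16!/(5!×11!) = 4368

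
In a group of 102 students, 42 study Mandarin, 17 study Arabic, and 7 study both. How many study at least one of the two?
|A∪B| = |A| + |B| - |A∩B| = 42 + 17 - 7 = 52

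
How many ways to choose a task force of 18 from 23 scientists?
C(23,18) = 23!/(18!×5!) = 33649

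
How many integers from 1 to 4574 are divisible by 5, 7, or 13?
⌊4574/5⌋+⌊4574/7⌋+⌊4574/13⌋ - ⌊4574/35⌋-⌊4574/65⌋-⌊4574/91⌋ + ⌊4574/455⌋ = 914+653+351 - 130-70-50 + 10 = 1678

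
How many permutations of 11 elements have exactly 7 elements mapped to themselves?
Choose the 7 fixed points C(11,7) = 330, derange the rest: !4 = Σ_{j=0}^{4} (-1)^j·4!/j! = 24 - 24 + 12 - 4 + 1 = 9. Product = 330 × 9 = 2970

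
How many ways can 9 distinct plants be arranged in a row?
9! = 362880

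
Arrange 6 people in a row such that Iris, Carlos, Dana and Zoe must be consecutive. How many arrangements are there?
Treat the 4 as one block: (6-4+1)! × 4! = 6 × 24 = 144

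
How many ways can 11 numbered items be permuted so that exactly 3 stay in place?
Choose the 3 fixed points C(11,3) = 165, derange the rest: !8 = Σ_{j=0}^{8} (-1)^j·8!/j! = 40320 - 40320 + 20160 - 6720 + 1680 - 336 + 56 - 8 + 1 = 14833. Product = 165 × 14833 = 2447445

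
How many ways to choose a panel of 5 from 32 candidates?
C(32,5) = 32!/(5!×27!) = 201376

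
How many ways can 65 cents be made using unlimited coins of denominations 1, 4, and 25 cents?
Coefficient of x^65 in 1/(1-x^1) · 1/(1-x^4) · 1/(1-x^25). Case on j = number of 25-cent coins (j = 0..2); remainder r = 65 - 25j is made from {1,4} in ⌊r/4⌋+1 ways. r = 65, 40, 15 → 17 + 11 + 4 = 32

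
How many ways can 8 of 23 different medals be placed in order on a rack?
P(23,8) = 23!/(23-8)! = 19769460480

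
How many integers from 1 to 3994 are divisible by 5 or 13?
⌊3994/5⌋ + ⌊3994/13⌋ - ⌊3994/65⌋ = 798 + 307 - 61 = 1044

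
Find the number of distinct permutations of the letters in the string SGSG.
4! / (2! × 2!) = 6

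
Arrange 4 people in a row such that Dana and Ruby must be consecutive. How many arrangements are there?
Treat the 2 as one block: (4-2+1)! × 2! = 6 × 2 = 12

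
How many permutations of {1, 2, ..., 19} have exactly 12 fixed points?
Choose the 12 fixed points C(19,12) = 50388, derange the rest: !7 = Σ_{j=0}^{7} (-1)^j·7!/j! = 5040 - 5040 + 2520 - 840 + 210 - 42 + 7 - 1 = 1854. Product = 50388 × 1854 = 93419352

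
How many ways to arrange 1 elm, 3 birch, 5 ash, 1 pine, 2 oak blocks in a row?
12! / (1! × 3! × 5! × 1! × 2!) = 332640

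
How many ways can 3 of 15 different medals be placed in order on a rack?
P(15,3) = 15!/(15-3)! = 2730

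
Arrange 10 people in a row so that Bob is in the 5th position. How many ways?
Fix one position: (10-1)! = 362880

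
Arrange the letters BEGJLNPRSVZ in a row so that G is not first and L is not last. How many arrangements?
By inclusion-exclusion: 11! - 2×(11-1)! + (11-2)! = 39916800 - 7257600 + 362880 = 33022080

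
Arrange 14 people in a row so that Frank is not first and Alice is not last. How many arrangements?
By inclusion-exclusion: 14! - 2×(14-1)! + (14-2)! = 87178291200 - 12454041600 + 479001600 = 75203251200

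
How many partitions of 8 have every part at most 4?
Let r_j(i) = number of partitions of i into parts ≤ j, for i = 0..8. r_1(i) = 1 for all i; r_j(i) = r_{j-1}(i) + r_j(i-j). Rows j = 2..4: ≤2: 1 1 2 2 3 3 4 4 5; ≤3: 1 1 2 3 4 5 7 8 10; ≤4: 1 1 2 3 5 6 9 11 15. r_4(8) = 15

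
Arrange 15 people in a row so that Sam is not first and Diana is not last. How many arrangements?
By inclusion-exclusion: 15! - 2×(15-1)! + (15-2)! = 1307674368000 - 174356582400 + 6227020800 = 1139544806400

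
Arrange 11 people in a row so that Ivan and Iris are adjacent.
Treat as block: (11-1)! × 2! = 3628800 × 2 = 7257600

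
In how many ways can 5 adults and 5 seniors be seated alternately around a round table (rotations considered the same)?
Fix one of the adults: (5-1)! ways for the remaining adults, × 5! ways for the seniors = 24 × 120 = 2880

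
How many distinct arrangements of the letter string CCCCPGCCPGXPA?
13! / (6! × 3! × 1! × 1! × 2!) = 720720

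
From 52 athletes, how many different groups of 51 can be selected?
C(52,51) = 52!/(51!×1!) = 52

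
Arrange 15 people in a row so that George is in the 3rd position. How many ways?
Fix one position: (15-1)! = 87178291200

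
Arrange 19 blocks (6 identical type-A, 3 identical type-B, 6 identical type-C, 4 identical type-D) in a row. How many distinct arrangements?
19! / (6! × 3! × 6! × 4!) = 1629547920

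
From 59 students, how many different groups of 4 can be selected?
C(59,4) = 59!/(4!×55!) = 455126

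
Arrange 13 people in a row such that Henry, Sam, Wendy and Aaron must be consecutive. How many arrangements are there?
Treat the 4 as one block: (13-4+1)! × 4! = 3628800 × 24 = 87091200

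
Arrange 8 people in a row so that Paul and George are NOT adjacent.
Total - adjacent = 8! - (8-1)!×2 = 40320 - 10080 = 30240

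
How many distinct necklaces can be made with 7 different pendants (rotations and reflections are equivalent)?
(7-1)!/2 = 720/2 = 360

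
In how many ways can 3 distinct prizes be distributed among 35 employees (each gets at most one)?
P(35,3) = 35!/(35-3)! = 39270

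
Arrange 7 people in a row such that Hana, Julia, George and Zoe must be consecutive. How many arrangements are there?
Treat the 4 as one block: (7-4+1)! × 4! = 24 × 24 = 576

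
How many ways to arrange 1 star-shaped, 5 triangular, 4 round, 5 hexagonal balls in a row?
15! / (1! × 5! × 4! × 5!) = 3783780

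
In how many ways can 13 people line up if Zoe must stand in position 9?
Fix one position: (13-1)! = 479001600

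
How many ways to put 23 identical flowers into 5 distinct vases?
C(23+5-1, 5-1) = C(27, 4) = 17550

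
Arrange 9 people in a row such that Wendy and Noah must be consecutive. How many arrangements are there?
Treat the 2 as one block: (9-2+1)! × 2! = 40320 × 2 = 80640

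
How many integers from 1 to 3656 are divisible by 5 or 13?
⌊3656/5⌋ + ⌊3656/13⌋ - ⌊3656/65⌋ = 731 + 281 - 56 = 956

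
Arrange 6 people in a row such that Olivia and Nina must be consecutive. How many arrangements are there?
Treat the 2 as one block: (6-2+1)! × 2! = 120 × 2 = 240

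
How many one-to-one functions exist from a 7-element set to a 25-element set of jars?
P(25,7) = 25!/(25-7)! = 2422728000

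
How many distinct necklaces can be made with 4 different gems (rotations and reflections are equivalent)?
(4-1)!/2 = 6/2 = 3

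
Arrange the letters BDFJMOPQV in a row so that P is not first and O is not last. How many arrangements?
By inclusion-exclusion: 9! - 2×(9-1)! + (9-2)! = 362880 - 80640 + 5040 = 287280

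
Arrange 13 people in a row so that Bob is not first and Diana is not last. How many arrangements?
By inclusion-exclusion: 13! - 2×(13-1)! + (13-2)! = 6227020800 - 958003200 + 39916800 = 5308934400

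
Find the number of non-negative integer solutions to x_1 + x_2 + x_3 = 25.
C(25+3-1, 3-1) = C(27, 2) = 351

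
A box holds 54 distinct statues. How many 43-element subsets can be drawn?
C(54,43) = 54!/(43!×11!) = 95722852680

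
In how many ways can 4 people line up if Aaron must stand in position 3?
Fix one position: (4-1)! = 6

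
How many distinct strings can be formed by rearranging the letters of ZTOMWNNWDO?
10! / (2! × 2! × 1! × 2! × 1! × 1! × 1!) = 453600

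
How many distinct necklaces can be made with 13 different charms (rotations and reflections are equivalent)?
(13-1)!/2 = 479001600/2 = 239500800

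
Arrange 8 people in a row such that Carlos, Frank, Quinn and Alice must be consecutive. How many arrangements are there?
Treat the 4 as one block: (8-4+1)! × 4! = 120 × 24 = 2880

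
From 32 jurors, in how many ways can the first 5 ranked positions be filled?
P(32,5) = 32!/(32-5)! = 24165120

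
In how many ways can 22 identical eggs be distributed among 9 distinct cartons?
C(22+9-1, 9-1) = C(30, 8) = 5852925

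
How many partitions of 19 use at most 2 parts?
By conjugation, equals partitions of 19 into parts ≤ 2. Let r_j(i) = number of partitions of i into parts ≤ j, for i = 0..19. r_1(i) = 1 for all i; r_j(i) = r_{j-1}(i) + r_j(i-j). Rows j = 2..2: ≤2: 1 1 2 2 3 3 4 4 5 5 6 6 7 7 8 8 9 9 10 10. r_2(19) = 10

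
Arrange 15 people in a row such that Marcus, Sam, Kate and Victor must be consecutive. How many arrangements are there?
Treat the 4 as one block: (15-4+1)! × 4! = 479001600 × 24 = 11496038400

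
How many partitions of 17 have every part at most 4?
Let r_j(i) = number of partitions of i into parts ≤ j, for i = 0..17. r_1(i) = 1 for all i; r_j(i) = r_{j-1}(i) + r_j(i-j). Rows j = 2..4: ≤2: 1 1 2 2 3 3 4 4 5 5 6 6 7 7 8 8 9 9; ≤3: 1 1 2 3 4 5 7 8 10 12 14 16 19 21 24 27 30 33; ≤4: 1 1 2 3 5 6 9 11 15 18 23 27 34 39 47 54 64 72. r_4(17) = 72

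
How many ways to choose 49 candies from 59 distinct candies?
C(59,49) = 59!/(49!×10!) = 62828356305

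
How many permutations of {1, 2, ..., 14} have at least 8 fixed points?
Exactly j fixed points: C(14,j)·!(14-j); sum over j ≥ 8 (derangement numbers via !m = (m-1)·(!(m-1) + !(m-2)): !0..!6 = 1, 0, 1, 2, 9, 44, 265). Σ_{j=8}^{14} C(14,j)·!(14-j) = C(14,8)·!6 + C(14,9)·!5 + C(14,10)·!4 + C(14,11)·!3 + C(14,12)·!2 + C(14,13)·!1 + C(14,14)·!0 = 3003·265 + 2002·44 + 1001·9 + 364·2 + 91·1 + 14·0 + 1·1 = 893712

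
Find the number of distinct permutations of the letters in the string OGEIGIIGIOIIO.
13! / (3! × 3! × 1! × 6!) = 240240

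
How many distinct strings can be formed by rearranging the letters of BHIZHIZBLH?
10! / (2! × 1! × 2! × 2! × 3!) = 75600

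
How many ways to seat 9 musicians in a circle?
Circular: fix one position, arrange the rest. (9-1)! = 40320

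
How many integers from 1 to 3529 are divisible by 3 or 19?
⌊3529/3⌋ + ⌊3529/19⌋ - ⌊3529/57⌋ = 1176 + 185 - 61 = 1300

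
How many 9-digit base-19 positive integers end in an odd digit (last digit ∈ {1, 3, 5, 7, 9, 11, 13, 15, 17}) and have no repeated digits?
Last∈{1,3,5,7,9,11,13,15,17}. Last=0: 0. Last nonzero: 9×17×P(17,7) = 14996741760. Total = 14996741760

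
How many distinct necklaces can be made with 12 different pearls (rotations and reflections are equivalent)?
(12-1)!/2 = 39916800/2 = 19958400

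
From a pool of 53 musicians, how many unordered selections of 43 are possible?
C(53,43) = 53!/(43!×10!) = 19499099620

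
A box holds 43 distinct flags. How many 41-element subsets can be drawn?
C(43,41) = 43!/(41!×2!) = 903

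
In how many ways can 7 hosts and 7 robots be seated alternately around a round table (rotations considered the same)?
Fix one of the hosts: (7-1)! ways for the remaining hosts, × 7! ways for the robots = 720 × 5040 = 3628800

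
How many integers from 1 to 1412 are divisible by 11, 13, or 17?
⌊1412/11⌋+⌊1412/13⌋+⌊1412/17⌋ - ⌊1412/143⌋-⌊1412/187⌋-⌊1412/221⌋ + ⌊1412/2431⌋ = 128+108+83 - 9-7-6 + 0 = 297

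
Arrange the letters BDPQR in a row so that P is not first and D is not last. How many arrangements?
By inclusion-exclusion: 5! - 2×(5-1)! + (5-2)! = 120 - 48 + 6 = 78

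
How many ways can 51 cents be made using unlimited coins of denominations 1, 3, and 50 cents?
Coefficient of x^51 in 1/(1-x^1) · 1/(1-x^3) · 1/(1-x^50). Case on j = number of 50-cent coins (j = 0..1); remainder r = 51 - 50j is made from {1,3} in ⌊r/3⌋+1 ways. r = 51, 1 → 18 + 1 = 19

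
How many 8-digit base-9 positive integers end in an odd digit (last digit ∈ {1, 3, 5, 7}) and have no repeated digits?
Last∈{1,3,5,7}. Last=0: 0. Last nonzero: 4×7×P(7,6) = 141120. Total = 141120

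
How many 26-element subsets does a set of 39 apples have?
C(39,26) = 39!/(26!×13!) = 8122425444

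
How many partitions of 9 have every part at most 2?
Let r_j(i) = number of partitions of i into parts ≤ j, for i = 0..9. r_1(i) = 1 for all i; r_j(i) = r_{j-1}(i) + r_j(i-j). Rows j = 2..2: ≤2: 1 1 2 2 3 3 4 4 5 5. r_2(9) = 5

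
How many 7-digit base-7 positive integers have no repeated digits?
First digit: 6 choices (nonzero). Then descending: 6 × 6 × 5 × 4 × 3 × 2 × 1 = 4320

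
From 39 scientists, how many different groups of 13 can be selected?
C(39,13) = 39!/(13!×26!) = 8122425444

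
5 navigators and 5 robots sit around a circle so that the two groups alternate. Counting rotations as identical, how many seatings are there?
Fix one of the navigators: (5-1)! ways for the remaining navigators, × 5! ways for the robots = 24 × 120 = 2880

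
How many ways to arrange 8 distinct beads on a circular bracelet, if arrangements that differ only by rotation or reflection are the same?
(8-1)!/2 = 5040/2 = 2520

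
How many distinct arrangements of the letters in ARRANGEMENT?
11! / (2! × 2! × 2! × 1! × 2! × 1! × 1!) = 2494800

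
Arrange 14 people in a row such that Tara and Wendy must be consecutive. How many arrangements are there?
Treat the 2 as one block: (14-2+1)! × 2! = 6227020800 × 2 = 12454041600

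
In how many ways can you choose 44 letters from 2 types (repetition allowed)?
C(44+2-1, 2-1) = C(45, 1) = 45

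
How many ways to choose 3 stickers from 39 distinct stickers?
C(39,3) = 39!/(3!×36!) = 9139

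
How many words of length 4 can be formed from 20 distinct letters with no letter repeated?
P(20,4) = 20!/(20-4)! = 116280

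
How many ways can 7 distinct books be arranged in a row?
7! = 5040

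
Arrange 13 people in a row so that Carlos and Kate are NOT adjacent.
Total - adjacent = 13! - (13-1)!×2 = 6227020800 - 958003200 = 5269017600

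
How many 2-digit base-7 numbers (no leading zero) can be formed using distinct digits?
First digit: 6 choices (nonzero). Then descending: 6 × 6 = 36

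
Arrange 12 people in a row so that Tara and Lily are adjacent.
Treat as block: (12-1)! × 2! = 39916800 × 2 = 79833600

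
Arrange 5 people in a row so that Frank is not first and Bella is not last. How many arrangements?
By inclusion-exclusion: 5! - 2×(5-1)! + (5-2)! = 120 - 48 + 6 = 78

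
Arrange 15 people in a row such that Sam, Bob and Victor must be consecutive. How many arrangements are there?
Treat the 3 as one block: (15-3+1)! × 3! = 6227020800 × 6 = 37362124800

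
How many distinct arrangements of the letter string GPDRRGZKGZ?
10! / (1! × 1! × 1! × 2! × 3! × 2!) = 151200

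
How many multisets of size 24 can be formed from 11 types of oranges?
C(24+11-1, 11-1) = C(34, 10) = 131128140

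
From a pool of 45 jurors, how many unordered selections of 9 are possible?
C(45,9) = 45!/(9!×36!) = 886163135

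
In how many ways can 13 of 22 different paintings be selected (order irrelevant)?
C(22,13) = 22!/(13!×9!) = 497420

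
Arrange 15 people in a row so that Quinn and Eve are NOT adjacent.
Total - adjacent = 15! - (15-1)!×2 = 1307674368000 - 174356582400 = 1133317785600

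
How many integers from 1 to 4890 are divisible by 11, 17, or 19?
⌊4890/11⌋+⌊4890/17⌋+⌊4890/19⌋ - ⌊4890/187⌋-⌊4890/209⌋-⌊4890/323⌋ + ⌊4890/3553⌋ = 444+287+257 - 26-23-15 + 1 = 925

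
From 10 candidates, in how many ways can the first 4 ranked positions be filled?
P(10,4) = 10!/(10-4)! = 5040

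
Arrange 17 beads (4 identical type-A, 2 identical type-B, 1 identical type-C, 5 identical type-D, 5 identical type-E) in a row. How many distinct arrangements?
17! / (4! × 2! × 1! × 5! × 5!) = 514594080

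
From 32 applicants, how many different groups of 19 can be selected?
C(32,19) = 32!/(19!×13!) = 347373600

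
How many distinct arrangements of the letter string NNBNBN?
6! / (2! × 4!) = 15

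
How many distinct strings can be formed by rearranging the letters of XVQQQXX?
7! / (1! × 3! × 3!) = 140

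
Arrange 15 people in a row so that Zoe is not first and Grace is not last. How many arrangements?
By inclusion-exclusion: 15! - 2×(15-1)! + (15-2)! = 1307674368000 - 174356582400 + 6227020800 = 1139544806400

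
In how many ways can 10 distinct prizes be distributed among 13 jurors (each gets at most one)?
P(13,10) = 13!/(13-10)! = 1037836800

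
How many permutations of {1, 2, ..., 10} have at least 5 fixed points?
Exactly j fixed points: C(10,j)·!(10-j); sum over j ≥ 5 (derangement numbers via !m = (m-1)·(!(m-1) + !(m-2)): !0..!5 = 1, 0, 1, 2, 9, 44). Σ_{j=5}^{10} C(10,j)·!(10-j) = C(10,5)·!5 + C(10,6)·!4 + C(10,7)·!3 + C(10,8)·!2 + C(10,9)·!1 + C(10,10)·!0 = 252·44 + 210·9 + 120·2 + 45·1 + 10·0 + 1·1 = 13264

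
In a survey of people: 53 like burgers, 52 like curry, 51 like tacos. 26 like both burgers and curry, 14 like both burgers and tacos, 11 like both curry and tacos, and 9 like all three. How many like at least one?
|A∪B∪C| = 53+52+51-26-14-11+9 = 114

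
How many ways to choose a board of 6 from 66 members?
C(66,6) = 66!/(6!×60!) = 90858768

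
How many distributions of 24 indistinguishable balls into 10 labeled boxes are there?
C(24+10-1, 10-1) = C(33, 9) = 38567100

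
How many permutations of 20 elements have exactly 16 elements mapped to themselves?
Choose the 16 fixed points C(20,16) = 4845, derange the rest: !4 = Σ_{j=0}^{4} (-1)^j·4!/j! = 24 - 24 + 12 - 4 + 1 = 9. Product = 4845 × 9 = 43605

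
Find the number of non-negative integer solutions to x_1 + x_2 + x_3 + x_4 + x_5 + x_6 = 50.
C(50+6-1, 6-1) = C(55, 5) = 3478761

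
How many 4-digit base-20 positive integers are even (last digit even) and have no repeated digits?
Last∈{0,2,4,6,8,10,12,14,16,18}. Last=0: 5814. Last nonzero: 9×18×P(18,2) = 49572. Total = 55386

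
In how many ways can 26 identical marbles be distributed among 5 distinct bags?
C(26+5-1, 5-1) = C(30, 4) = 27405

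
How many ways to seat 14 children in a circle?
Circular: fix one position, arrange the rest. (14-1)! = 6227020800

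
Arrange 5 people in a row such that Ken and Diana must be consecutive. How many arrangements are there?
Treat the 2 as one block: (5-2+1)! × 2! = 24 × 2 = 48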